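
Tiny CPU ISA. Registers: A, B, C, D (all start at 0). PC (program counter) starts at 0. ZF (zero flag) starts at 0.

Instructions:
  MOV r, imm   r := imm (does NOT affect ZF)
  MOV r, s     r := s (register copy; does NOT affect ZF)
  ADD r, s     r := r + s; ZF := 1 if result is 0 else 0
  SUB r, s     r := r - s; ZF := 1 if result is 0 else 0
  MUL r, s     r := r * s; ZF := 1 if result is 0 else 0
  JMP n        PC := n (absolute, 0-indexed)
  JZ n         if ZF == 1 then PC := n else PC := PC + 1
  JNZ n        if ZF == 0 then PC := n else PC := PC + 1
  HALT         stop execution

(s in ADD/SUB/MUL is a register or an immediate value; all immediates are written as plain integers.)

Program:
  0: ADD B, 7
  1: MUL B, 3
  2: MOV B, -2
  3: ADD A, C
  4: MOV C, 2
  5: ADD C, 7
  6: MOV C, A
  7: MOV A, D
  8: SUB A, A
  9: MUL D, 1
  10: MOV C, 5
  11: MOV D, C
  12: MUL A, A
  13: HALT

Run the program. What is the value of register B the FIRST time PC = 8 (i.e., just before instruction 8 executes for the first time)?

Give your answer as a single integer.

Step 1: PC=0 exec 'ADD B, 7'. After: A=0 B=7 C=0 D=0 ZF=0 PC=1
Step 2: PC=1 exec 'MUL B, 3'. After: A=0 B=21 C=0 D=0 ZF=0 PC=2
Step 3: PC=2 exec 'MOV B, -2'. After: A=0 B=-2 C=0 D=0 ZF=0 PC=3
Step 4: PC=3 exec 'ADD A, C'. After: A=0 B=-2 C=0 D=0 ZF=1 PC=4
Step 5: PC=4 exec 'MOV C, 2'. After: A=0 B=-2 C=2 D=0 ZF=1 PC=5
Step 6: PC=5 exec 'ADD C, 7'. After: A=0 B=-2 C=9 D=0 ZF=0 PC=6
Step 7: PC=6 exec 'MOV C, A'. After: A=0 B=-2 C=0 D=0 ZF=0 PC=7
Step 8: PC=7 exec 'MOV A, D'. After: A=0 B=-2 C=0 D=0 ZF=0 PC=8
First time PC=8: B=-2

-2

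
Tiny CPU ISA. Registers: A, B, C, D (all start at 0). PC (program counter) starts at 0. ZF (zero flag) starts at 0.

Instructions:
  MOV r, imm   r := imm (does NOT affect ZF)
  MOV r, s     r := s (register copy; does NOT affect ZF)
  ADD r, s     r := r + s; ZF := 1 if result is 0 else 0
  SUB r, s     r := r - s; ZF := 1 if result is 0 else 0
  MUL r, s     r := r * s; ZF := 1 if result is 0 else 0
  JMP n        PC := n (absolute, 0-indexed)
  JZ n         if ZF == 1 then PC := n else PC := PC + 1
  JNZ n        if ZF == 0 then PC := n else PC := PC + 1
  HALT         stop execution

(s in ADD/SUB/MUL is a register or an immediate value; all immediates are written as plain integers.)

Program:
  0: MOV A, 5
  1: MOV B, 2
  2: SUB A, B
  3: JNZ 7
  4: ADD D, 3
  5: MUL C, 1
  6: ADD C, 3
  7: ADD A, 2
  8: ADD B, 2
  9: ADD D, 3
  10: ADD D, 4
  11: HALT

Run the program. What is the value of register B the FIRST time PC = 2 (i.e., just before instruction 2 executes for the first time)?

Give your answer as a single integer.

Step 1: PC=0 exec 'MOV A, 5'. After: A=5 B=0 C=0 D=0 ZF=0 PC=1
Step 2: PC=1 exec 'MOV B, 2'. After: A=5 B=2 C=0 D=0 ZF=0 PC=2
First time PC=2: B=2

2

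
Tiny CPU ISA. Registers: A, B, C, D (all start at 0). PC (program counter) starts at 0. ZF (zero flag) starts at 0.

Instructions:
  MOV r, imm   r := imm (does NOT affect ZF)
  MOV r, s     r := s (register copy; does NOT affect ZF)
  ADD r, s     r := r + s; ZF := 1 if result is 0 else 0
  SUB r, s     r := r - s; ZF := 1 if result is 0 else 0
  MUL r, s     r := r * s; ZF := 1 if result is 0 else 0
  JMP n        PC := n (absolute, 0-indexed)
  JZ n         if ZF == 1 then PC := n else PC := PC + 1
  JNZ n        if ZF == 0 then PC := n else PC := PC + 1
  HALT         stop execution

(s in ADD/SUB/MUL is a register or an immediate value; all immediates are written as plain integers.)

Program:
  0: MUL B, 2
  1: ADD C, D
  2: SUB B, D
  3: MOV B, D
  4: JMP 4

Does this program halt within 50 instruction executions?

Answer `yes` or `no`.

Answer: no

Derivation:
Step 1: PC=0 exec 'MUL B, 2'. After: A=0 B=0 C=0 D=0 ZF=1 PC=1
Step 2: PC=1 exec 'ADD C, D'. After: A=0 B=0 C=0 D=0 ZF=1 PC=2
Step 3: PC=2 exec 'SUB B, D'. After: A=0 B=0 C=0 D=0 ZF=1 PC=3
Step 4: PC=3 exec 'MOV B, D'. After: A=0 B=0 C=0 D=0 ZF=1 PC=4
Step 5: PC=4 exec 'JMP 4'. After: A=0 B=0 C=0 D=0 ZF=1 PC=4
State after step 5 equals state after step 4: the program is in a cycle of length 1 and will never halt.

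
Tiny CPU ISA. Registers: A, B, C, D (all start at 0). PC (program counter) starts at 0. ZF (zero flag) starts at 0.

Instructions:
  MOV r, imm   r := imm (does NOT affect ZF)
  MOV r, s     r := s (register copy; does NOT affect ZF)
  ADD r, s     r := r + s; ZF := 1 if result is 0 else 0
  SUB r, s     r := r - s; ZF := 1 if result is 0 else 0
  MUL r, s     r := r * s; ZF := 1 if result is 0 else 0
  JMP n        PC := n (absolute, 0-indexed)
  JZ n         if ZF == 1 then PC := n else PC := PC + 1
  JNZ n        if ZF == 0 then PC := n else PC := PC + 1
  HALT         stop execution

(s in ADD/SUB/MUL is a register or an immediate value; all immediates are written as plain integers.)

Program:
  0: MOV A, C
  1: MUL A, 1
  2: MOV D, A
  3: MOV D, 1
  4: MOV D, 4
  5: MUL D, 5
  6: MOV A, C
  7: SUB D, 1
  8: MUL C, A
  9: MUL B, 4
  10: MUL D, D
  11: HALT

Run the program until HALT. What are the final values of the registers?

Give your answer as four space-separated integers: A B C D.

Step 1: PC=0 exec 'MOV A, C'. After: A=0 B=0 C=0 D=0 ZF=0 PC=1
Step 2: PC=1 exec 'MUL A, 1'. After: A=0 B=0 C=0 D=0 ZF=1 PC=2
Step 3: PC=2 exec 'MOV D, A'. After: A=0 B=0 C=0 D=0 ZF=1 PC=3
Step 4: PC=3 exec 'MOV D, 1'. After: A=0 B=0 C=0 D=1 ZF=1 PC=4
Step 5: PC=4 exec 'MOV D, 4'. After: A=0 B=0 C=0 D=4 ZF=1 PC=5
Step 6: PC=5 exec 'MUL D, 5'. After: A=0 B=0 C=0 D=20 ZF=0 PC=6
Step 7: PC=6 exec 'MOV A, C'. After: A=0 B=0 C=0 D=20 ZF=0 PC=7
Step 8: PC=7 exec 'SUB D, 1'. After: A=0 B=0 C=0 D=19 ZF=0 PC=8
Step 9: PC=8 exec 'MUL C, A'. After: A=0 B=0 C=0 D=19 ZF=1 PC=9
Step 10: PC=9 exec 'MUL B, 4'. After: A=0 B=0 C=0 D=19 ZF=1 PC=10
Step 11: PC=10 exec 'MUL D, D'. After: A=0 B=0 C=0 D=361 ZF=0 PC=11
Step 12: PC=11 exec 'HALT'. After: A=0 B=0 C=0 D=361 ZF=0 PC=11 HALTED

Answer: 0 0 0 361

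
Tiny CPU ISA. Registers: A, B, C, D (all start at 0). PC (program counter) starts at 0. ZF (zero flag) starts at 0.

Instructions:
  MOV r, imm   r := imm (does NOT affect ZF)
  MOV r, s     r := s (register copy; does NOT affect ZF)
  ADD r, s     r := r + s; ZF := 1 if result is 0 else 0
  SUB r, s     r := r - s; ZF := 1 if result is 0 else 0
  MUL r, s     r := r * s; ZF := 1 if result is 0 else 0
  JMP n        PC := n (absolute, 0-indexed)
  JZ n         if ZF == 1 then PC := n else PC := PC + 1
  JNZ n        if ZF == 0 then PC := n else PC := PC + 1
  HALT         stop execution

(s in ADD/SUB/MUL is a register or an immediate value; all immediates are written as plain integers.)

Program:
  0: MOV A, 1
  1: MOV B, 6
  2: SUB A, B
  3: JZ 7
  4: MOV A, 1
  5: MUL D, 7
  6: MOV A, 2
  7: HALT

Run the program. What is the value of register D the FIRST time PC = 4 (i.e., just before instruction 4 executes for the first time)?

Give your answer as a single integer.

Step 1: PC=0 exec 'MOV A, 1'. After: A=1 B=0 C=0 D=0 ZF=0 PC=1
Step 2: PC=1 exec 'MOV B, 6'. After: A=1 B=6 C=0 D=0 ZF=0 PC=2
Step 3: PC=2 exec 'SUB A, B'. After: A=-5 B=6 C=0 D=0 ZF=0 PC=3
Step 4: PC=3 exec 'JZ 7'. After: A=-5 B=6 C=0 D=0 ZF=0 PC=4
First time PC=4: D=0

0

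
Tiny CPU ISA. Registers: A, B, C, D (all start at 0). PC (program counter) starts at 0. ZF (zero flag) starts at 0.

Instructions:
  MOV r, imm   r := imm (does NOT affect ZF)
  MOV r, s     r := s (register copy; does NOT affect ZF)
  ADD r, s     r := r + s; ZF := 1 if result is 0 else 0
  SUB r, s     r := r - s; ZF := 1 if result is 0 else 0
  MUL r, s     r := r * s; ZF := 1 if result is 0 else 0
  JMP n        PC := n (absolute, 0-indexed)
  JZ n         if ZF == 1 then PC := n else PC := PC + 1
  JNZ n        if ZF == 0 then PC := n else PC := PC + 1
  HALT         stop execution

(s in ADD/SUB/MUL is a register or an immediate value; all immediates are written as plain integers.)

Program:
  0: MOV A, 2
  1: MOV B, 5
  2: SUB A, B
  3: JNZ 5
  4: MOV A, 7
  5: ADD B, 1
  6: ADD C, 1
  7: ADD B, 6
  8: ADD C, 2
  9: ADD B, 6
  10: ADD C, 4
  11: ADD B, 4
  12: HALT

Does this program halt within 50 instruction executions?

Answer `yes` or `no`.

Answer: yes

Derivation:
Step 1: PC=0 exec 'MOV A, 2'. After: A=2 B=0 C=0 D=0 ZF=0 PC=1
Step 2: PC=1 exec 'MOV B, 5'. After: A=2 B=5 C=0 D=0 ZF=0 PC=2
Step 3: PC=2 exec 'SUB A, B'. After: A=-3 B=5 C=0 D=0 ZF=0 PC=3
Step 4: PC=3 exec 'JNZ 5'. After: A=-3 B=5 C=0 D=0 ZF=0 PC=5
Step 5: PC=5 exec 'ADD B, 1'. After: A=-3 B=6 C=0 D=0 ZF=0 PC=6
Step 6: PC=6 exec 'ADD C, 1'. After: A=-3 B=6 C=1 D=0 ZF=0 PC=7
Step 7: PC=7 exec 'ADD B, 6'. After: A=-3 B=12 C=1 D=0 ZF=0 PC=8
Step 8: PC=8 exec 'ADD C, 2'. After: A=-3 B=12 C=3 D=0 ZF=0 PC=9
Step 9: PC=9 exec 'ADD B, 6'. After: A=-3 B=18 C=3 D=0 ZF=0 PC=10
Step 10: PC=10 exec 'ADD C, 4'. After: A=-3 B=18 C=7 D=0 ZF=0 PC=11
Step 11: PC=11 exec 'ADD B, 4'. After: A=-3 B=22 C=7 D=0 ZF=0 PC=12
Step 12: PC=12 exec 'HALT'. After: A=-3 B=22 C=7 D=0 ZF=0 PC=12 HALTED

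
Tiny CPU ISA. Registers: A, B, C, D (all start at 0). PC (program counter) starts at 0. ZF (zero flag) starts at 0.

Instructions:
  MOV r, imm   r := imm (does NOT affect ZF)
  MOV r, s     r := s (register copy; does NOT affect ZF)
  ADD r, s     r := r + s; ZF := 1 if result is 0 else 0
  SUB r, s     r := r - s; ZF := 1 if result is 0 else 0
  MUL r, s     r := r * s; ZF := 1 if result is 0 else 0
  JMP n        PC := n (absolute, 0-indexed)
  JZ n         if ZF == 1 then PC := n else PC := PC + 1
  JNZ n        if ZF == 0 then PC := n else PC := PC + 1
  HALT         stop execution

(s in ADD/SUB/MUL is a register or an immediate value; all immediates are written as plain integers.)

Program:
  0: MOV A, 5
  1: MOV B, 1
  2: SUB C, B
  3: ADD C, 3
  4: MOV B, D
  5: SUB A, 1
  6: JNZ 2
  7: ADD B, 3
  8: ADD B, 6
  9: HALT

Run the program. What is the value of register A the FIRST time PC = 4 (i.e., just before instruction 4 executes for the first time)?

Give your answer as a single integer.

Step 1: PC=0 exec 'MOV A, 5'. After: A=5 B=0 C=0 D=0 ZF=0 PC=1
Step 2: PC=1 exec 'MOV B, 1'. After: A=5 B=1 C=0 D=0 ZF=0 PC=2
Step 3: PC=2 exec 'SUB C, B'. After: A=5 B=1 C=-1 D=0 ZF=0 PC=3
Step 4: PC=3 exec 'ADD C, 3'. After: A=5 B=1 C=2 D=0 ZF=0 PC=4
First time PC=4: A=5

5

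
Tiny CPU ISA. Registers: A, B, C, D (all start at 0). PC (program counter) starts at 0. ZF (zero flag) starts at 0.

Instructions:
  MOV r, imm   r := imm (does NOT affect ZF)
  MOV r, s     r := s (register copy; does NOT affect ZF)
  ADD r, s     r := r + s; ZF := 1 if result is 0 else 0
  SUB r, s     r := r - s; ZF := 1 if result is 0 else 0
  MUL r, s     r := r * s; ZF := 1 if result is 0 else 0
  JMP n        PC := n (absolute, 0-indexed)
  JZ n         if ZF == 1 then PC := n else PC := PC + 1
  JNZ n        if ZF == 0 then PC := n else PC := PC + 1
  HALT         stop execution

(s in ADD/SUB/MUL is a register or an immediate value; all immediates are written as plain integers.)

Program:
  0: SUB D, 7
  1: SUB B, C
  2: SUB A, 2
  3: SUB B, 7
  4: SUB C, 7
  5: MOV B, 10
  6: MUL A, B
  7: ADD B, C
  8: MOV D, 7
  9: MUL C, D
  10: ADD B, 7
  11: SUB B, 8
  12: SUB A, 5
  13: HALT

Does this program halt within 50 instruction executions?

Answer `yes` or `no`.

Step 1: PC=0 exec 'SUB D, 7'. After: A=0 B=0 C=0 D=-7 ZF=0 PC=1
Step 2: PC=1 exec 'SUB B, C'. After: A=0 B=0 C=0 D=-7 ZF=1 PC=2
Step 3: PC=2 exec 'SUB A, 2'. After: A=-2 B=0 C=0 D=-7 ZF=0 PC=3
Step 4: PC=3 exec 'SUB B, 7'. After: A=-2 B=-7 C=0 D=-7 ZF=0 PC=4
Step 5: PC=4 exec 'SUB C, 7'. After: A=-2 B=-7 C=-7 D=-7 ZF=0 PC=5
Step 6: PC=5 exec 'MOV B, 10'. After: A=-2 B=10 C=-7 D=-7 ZF=0 PC=6
Step 7: PC=6 exec 'MUL A, B'. After: A=-20 B=10 C=-7 D=-7 ZF=0 PC=7
Step 8: PC=7 exec 'ADD B, C'. After: A=-20 B=3 C=-7 D=-7 ZF=0 PC=8
Step 9: PC=8 exec 'MOV D, 7'. After: A=-20 B=3 C=-7 D=7 ZF=0 PC=9
Step 10: PC=9 exec 'MUL C, D'. After: A=-20 B=3 C=-49 D=7 ZF=0 PC=10
Step 11: PC=10 exec 'ADD B, 7'. After: A=-20 B=10 C=-49 D=7 ZF=0 PC=11
Step 12: PC=11 exec 'SUB B, 8'. After: A=-20 B=2 C=-49 D=7 ZF=0 PC=12
Step 13: PC=12 exec 'SUB A, 5'. After: A=-25 B=2 C=-49 D=7 ZF=0 PC=13
Step 14: PC=13 exec 'HALT'. After: A=-25 B=2 C=-49 D=7 ZF=0 PC=13 HALTED

Answer: yes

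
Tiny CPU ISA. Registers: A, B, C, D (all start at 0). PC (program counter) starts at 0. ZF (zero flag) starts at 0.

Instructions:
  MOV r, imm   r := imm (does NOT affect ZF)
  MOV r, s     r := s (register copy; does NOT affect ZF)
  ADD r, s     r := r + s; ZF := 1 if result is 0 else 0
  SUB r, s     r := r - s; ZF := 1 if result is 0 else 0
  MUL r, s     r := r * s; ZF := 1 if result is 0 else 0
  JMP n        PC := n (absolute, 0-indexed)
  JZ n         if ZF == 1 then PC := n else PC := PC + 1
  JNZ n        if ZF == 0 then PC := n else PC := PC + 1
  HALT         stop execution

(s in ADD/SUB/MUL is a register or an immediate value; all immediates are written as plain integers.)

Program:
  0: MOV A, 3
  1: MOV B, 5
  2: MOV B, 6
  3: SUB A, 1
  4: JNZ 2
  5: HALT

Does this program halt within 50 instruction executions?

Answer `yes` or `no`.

Answer: yes

Derivation:
Step 1: PC=0 exec 'MOV A, 3'. After: A=3 B=0 C=0 D=0 ZF=0 PC=1
Step 2: PC=1 exec 'MOV B, 5'. After: A=3 B=5 C=0 D=0 ZF=0 PC=2
Step 3: PC=2 exec 'MOV B, 6'. After: A=3 B=6 C=0 D=0 ZF=0 PC=3
Step 4: PC=3 exec 'SUB A, 1'. After: A=2 B=6 C=0 D=0 ZF=0 PC=4
Step 5: PC=4 exec 'JNZ 2'. After: A=2 B=6 C=0 D=0 ZF=0 PC=2
Step 6: PC=2 exec 'MOV B, 6'. After: A=2 B=6 C=0 D=0 ZF=0 PC=3
Step 7: PC=3 exec 'SUB A, 1'. After: A=1 B=6 C=0 D=0 ZF=0 PC=4
Step 8: PC=4 exec 'JNZ 2'. After: A=1 B=6 C=0 D=0 ZF=0 PC=2
Step 9: PC=2 exec 'MOV B, 6'. After: A=1 B=6 C=0 D=0 ZF=0 PC=3
Step 10: PC=3 exec 'SUB A, 1'. After: A=0 B=6 C=0 D=0 ZF=1 PC=4
Step 11: PC=4 exec 'JNZ 2'. After: A=0 B=6 C=0 D=0 ZF=1 PC=5
Step 12: PC=5 exec 'HALT'. After: A=0 B=6 C=0 D=0 ZF=1 PC=5 HALTED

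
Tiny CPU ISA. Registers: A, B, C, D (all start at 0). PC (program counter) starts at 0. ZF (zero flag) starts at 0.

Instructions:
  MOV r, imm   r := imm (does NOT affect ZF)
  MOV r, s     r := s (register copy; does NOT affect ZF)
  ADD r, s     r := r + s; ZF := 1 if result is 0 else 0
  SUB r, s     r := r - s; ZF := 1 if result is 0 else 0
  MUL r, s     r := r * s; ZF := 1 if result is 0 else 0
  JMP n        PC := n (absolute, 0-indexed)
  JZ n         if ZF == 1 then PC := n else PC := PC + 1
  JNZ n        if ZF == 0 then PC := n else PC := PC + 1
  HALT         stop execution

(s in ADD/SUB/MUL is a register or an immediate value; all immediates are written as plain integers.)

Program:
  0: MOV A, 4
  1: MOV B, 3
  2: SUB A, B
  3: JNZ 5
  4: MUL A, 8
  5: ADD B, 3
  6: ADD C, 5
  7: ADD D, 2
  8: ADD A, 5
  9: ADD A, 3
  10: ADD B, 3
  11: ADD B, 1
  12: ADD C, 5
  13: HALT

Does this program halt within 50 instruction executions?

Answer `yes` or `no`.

Step 1: PC=0 exec 'MOV A, 4'. After: A=4 B=0 C=0 D=0 ZF=0 PC=1
Step 2: PC=1 exec 'MOV B, 3'. After: A=4 B=3 C=0 D=0 ZF=0 PC=2
Step 3: PC=2 exec 'SUB A, B'. After: A=1 B=3 C=0 D=0 ZF=0 PC=3
Step 4: PC=3 exec 'JNZ 5'. After: A=1 B=3 C=0 D=0 ZF=0 PC=5
Step 5: PC=5 exec 'ADD B, 3'. After: A=1 B=6 C=0 D=0 ZF=0 PC=6
Step 6: PC=6 exec 'ADD C, 5'. After: A=1 B=6 C=5 D=0 ZF=0 PC=7
Step 7: PC=7 exec 'ADD D, 2'. After: A=1 B=6 C=5 D=2 ZF=0 PC=8
Step 8: PC=8 exec 'ADD A, 5'. After: A=6 B=6 C=5 D=2 ZF=0 PC=9
Step 9: PC=9 exec 'ADD A, 3'. After: A=9 B=6 C=5 D=2 ZF=0 PC=10
Step 10: PC=10 exec 'ADD B, 3'. After: A=9 B=9 C=5 D=2 ZF=0 PC=11
Step 11: PC=11 exec 'ADD B, 1'. After: A=9 B=10 C=5 D=2 ZF=0 PC=12
Step 12: PC=12 exec 'ADD C, 5'. After: A=9 B=10 C=10 D=2 ZF=0 PC=13
Step 13: PC=13 exec 'HALT'. After: A=9 B=10 C=10 D=2 ZF=0 PC=13 HALTED

Answer: yes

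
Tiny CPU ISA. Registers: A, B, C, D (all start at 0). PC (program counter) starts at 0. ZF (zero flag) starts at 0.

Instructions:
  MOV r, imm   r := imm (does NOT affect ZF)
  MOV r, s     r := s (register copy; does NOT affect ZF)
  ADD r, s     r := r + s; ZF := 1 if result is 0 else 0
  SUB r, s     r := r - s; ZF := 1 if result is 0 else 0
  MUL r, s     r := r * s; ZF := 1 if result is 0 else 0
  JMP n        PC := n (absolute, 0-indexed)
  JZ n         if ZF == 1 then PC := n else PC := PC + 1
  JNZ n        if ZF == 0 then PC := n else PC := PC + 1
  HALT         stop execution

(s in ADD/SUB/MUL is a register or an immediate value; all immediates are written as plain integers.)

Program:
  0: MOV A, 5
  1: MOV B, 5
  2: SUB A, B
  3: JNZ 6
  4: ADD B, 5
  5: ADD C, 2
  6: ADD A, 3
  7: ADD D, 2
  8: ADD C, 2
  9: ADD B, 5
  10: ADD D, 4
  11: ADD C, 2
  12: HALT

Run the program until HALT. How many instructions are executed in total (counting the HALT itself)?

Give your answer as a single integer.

Step 1: PC=0 exec 'MOV A, 5'. After: A=5 B=0 C=0 D=0 ZF=0 PC=1
Step 2: PC=1 exec 'MOV B, 5'. After: A=5 B=5 C=0 D=0 ZF=0 PC=2
Step 3: PC=2 exec 'SUB A, B'. After: A=0 B=5 C=0 D=0 ZF=1 PC=3
Step 4: PC=3 exec 'JNZ 6'. After: A=0 B=5 C=0 D=0 ZF=1 PC=4
Step 5: PC=4 exec 'ADD B, 5'. After: A=0 B=10 C=0 D=0 ZF=0 PC=5
Step 6: PC=5 exec 'ADD C, 2'. After: A=0 B=10 C=2 D=0 ZF=0 PC=6
Step 7: PC=6 exec 'ADD A, 3'. After: A=3 B=10 C=2 D=0 ZF=0 PC=7
Step 8: PC=7 exec 'ADD D, 2'. After: A=3 B=10 C=2 D=2 ZF=0 PC=8
Step 9: PC=8 exec 'ADD C, 2'. After: A=3 B=10 C=4 D=2 ZF=0 PC=9
Step 10: PC=9 exec 'ADD B, 5'. After: A=3 B=15 C=4 D=2 ZF=0 PC=10
Step 11: PC=10 exec 'ADD D, 4'. After: A=3 B=15 C=4 D=6 ZF=0 PC=11
Step 12: PC=11 exec 'ADD C, 2'. After: A=3 B=15 C=6 D=6 ZF=0 PC=12
Step 13: PC=12 exec 'HALT'. After: A=3 B=15 C=6 D=6 ZF=0 PC=12 HALTED
Total instructions executed: 13

Answer: 13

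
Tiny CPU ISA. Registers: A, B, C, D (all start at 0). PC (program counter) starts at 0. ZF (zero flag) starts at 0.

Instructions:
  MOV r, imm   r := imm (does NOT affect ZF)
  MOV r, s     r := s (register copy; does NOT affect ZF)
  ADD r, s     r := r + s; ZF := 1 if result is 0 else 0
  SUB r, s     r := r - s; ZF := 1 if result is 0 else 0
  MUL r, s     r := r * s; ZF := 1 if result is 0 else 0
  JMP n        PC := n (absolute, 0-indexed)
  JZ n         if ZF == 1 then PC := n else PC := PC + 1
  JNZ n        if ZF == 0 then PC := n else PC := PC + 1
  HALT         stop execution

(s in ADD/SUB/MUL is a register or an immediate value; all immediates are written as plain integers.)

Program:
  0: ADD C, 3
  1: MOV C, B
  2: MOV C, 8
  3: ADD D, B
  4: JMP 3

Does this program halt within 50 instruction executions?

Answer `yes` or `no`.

Step 1: PC=0 exec 'ADD C, 3'. After: A=0 B=0 C=3 D=0 ZF=0 PC=1
Step 2: PC=1 exec 'MOV C, B'. After: A=0 B=0 C=0 D=0 ZF=0 PC=2
Step 3: PC=2 exec 'MOV C, 8'. After: A=0 B=0 C=8 D=0 ZF=0 PC=3
Step 4: PC=3 exec 'ADD D, B'. After: A=0 B=0 C=8 D=0 ZF=1 PC=4
Step 5: PC=4 exec 'JMP 3'. After: A=0 B=0 C=8 D=0 ZF=1 PC=3
Step 6: PC=3 exec 'ADD D, B'. After: A=0 B=0 C=8 D=0 ZF=1 PC=4
State after step 6 equals state after step 4: the program is in a cycle of length 2 and will never halt.

Answer: no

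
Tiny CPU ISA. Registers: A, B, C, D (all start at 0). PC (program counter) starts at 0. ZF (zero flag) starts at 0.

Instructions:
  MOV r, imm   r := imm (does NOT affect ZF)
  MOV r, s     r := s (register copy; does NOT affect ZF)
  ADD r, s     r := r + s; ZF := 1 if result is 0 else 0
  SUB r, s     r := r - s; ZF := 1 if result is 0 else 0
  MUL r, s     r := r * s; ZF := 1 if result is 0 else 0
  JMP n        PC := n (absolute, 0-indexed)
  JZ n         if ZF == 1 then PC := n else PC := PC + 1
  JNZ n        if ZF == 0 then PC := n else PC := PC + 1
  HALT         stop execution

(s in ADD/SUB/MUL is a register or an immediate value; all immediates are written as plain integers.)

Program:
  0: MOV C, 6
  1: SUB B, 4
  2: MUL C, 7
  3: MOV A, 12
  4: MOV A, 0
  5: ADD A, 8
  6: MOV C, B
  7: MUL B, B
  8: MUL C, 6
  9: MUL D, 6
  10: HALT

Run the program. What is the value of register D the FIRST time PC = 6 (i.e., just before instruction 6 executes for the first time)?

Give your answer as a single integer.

Step 1: PC=0 exec 'MOV C, 6'. After: A=0 B=0 C=6 D=0 ZF=0 PC=1
Step 2: PC=1 exec 'SUB B, 4'. After: A=0 B=-4 C=6 D=0 ZF=0 PC=2
Step 3: PC=2 exec 'MUL C, 7'. After: A=0 B=-4 C=42 D=0 ZF=0 PC=3
Step 4: PC=3 exec 'MOV A, 12'. After: A=12 B=-4 C=42 D=0 ZF=0 PC=4
Step 5: PC=4 exec 'MOV A, 0'. After: A=0 B=-4 C=42 D=0 ZF=0 PC=5
Step 6: PC=5 exec 'ADD A, 8'. After: A=8 B=-4 C=42 D=0 ZF=0 PC=6
First time PC=6: D=0

0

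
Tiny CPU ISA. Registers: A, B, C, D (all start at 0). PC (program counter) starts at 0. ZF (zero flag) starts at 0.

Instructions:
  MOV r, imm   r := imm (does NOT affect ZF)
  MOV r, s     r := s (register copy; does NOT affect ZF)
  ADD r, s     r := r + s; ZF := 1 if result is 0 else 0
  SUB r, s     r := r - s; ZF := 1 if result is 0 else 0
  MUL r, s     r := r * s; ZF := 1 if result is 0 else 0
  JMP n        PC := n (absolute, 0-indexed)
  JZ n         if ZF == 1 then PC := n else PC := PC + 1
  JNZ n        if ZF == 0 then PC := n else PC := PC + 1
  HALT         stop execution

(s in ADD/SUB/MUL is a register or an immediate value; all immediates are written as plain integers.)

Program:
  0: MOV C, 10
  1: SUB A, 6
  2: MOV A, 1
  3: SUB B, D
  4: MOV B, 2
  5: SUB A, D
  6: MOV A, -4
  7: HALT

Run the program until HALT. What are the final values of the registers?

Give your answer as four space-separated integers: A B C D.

Answer: -4 2 10 0

Derivation:
Step 1: PC=0 exec 'MOV C, 10'. After: A=0 B=0 C=10 D=0 ZF=0 PC=1
Step 2: PC=1 exec 'SUB A, 6'. After: A=-6 B=0 C=10 D=0 ZF=0 PC=2
Step 3: PC=2 exec 'MOV A, 1'. After: A=1 B=0 C=10 D=0 ZF=0 PC=3
Step 4: PC=3 exec 'SUB B, D'. After: A=1 B=0 C=10 D=0 ZF=1 PC=4
Step 5: PC=4 exec 'MOV B, 2'. After: A=1 B=2 C=10 D=0 ZF=1 PC=5
Step 6: PC=5 exec 'SUB A, D'. After: A=1 B=2 C=10 D=0 ZF=0 PC=6
Step 7: PC=6 exec 'MOV A, -4'. After: A=-4 B=2 C=10 D=0 ZF=0 PC=7
Step 8: PC=7 exec 'HALT'. After: A=-4 B=2 C=10 D=0 ZF=0 PC=7 HALTED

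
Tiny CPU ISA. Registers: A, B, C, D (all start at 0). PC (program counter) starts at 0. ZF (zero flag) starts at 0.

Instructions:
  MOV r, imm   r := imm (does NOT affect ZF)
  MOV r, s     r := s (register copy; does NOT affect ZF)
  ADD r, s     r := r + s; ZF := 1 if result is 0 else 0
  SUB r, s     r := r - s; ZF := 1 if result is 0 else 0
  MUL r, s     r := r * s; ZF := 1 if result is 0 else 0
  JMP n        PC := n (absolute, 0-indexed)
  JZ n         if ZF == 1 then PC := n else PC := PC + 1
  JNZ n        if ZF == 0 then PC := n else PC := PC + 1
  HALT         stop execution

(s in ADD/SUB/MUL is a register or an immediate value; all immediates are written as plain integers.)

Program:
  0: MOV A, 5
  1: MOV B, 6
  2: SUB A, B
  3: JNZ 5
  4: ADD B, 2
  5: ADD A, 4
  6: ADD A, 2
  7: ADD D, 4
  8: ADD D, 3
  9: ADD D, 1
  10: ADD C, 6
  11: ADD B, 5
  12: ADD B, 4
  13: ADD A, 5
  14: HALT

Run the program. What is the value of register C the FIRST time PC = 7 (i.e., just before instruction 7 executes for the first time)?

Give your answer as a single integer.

Step 1: PC=0 exec 'MOV A, 5'. After: A=5 B=0 C=0 D=0 ZF=0 PC=1
Step 2: PC=1 exec 'MOV B, 6'. After: A=5 B=6 C=0 D=0 ZF=0 PC=2
Step 3: PC=2 exec 'SUB A, B'. After: A=-1 B=6 C=0 D=0 ZF=0 PC=3
Step 4: PC=3 exec 'JNZ 5'. After: A=-1 B=6 C=0 D=0 ZF=0 PC=5
Step 5: PC=5 exec 'ADD A, 4'. After: A=3 B=6 C=0 D=0 ZF=0 PC=6
Step 6: PC=6 exec 'ADD A, 2'. After: A=5 B=6 C=0 D=0 ZF=0 PC=7
First time PC=7: C=0

0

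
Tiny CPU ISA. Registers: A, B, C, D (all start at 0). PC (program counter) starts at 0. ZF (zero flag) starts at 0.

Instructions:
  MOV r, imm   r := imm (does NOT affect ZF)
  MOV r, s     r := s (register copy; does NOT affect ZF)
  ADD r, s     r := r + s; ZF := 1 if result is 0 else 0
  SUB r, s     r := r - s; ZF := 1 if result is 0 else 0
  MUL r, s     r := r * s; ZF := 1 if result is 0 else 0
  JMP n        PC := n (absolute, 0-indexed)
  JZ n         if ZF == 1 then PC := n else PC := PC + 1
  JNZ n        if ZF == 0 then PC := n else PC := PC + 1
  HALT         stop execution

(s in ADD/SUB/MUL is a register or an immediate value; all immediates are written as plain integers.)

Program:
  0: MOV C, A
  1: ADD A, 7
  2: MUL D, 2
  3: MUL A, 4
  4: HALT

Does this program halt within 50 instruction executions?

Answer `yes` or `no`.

Answer: yes

Derivation:
Step 1: PC=0 exec 'MOV C, A'. After: A=0 B=0 C=0 D=0 ZF=0 PC=1
Step 2: PC=1 exec 'ADD A, 7'. After: A=7 B=0 C=0 D=0 ZF=0 PC=2
Step 3: PC=2 exec 'MUL D, 2'. After: A=7 B=0 C=0 D=0 ZF=1 PC=3
Step 4: PC=3 exec 'MUL A, 4'. After: A=28 B=0 C=0 D=0 ZF=0 PC=4
Step 5: PC=4 exec 'HALT'. After: A=28 B=0 C=0 D=0 ZF=0 PC=4 HALTED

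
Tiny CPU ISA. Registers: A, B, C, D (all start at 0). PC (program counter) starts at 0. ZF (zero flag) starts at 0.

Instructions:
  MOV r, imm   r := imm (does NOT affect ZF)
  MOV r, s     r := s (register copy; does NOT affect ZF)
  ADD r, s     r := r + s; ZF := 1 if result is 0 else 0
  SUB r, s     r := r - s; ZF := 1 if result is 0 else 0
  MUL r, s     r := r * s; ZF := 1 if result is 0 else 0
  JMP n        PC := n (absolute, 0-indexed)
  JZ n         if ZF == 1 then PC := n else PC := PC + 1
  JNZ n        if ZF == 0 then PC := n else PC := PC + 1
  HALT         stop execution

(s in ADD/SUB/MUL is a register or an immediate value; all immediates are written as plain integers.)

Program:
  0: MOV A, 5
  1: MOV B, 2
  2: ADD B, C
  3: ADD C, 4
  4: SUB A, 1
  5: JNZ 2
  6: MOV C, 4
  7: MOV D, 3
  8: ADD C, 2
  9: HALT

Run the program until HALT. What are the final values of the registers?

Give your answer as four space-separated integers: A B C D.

Step 1: PC=0 exec 'MOV A, 5'. After: A=5 B=0 C=0 D=0 ZF=0 PC=1
Step 2: PC=1 exec 'MOV B, 2'. After: A=5 B=2 C=0 D=0 ZF=0 PC=2
Step 3: PC=2 exec 'ADD B, C'. After: A=5 B=2 C=0 D=0 ZF=0 PC=3
Step 4: PC=3 exec 'ADD C, 4'. After: A=5 B=2 C=4 D=0 ZF=0 PC=4
Step 5: PC=4 exec 'SUB A, 1'. After: A=4 B=2 C=4 D=0 ZF=0 PC=5
Step 6: PC=5 exec 'JNZ 2'. After: A=4 B=2 C=4 D=0 ZF=0 PC=2
Step 7: PC=2 exec 'ADD B, C'. After: A=4 B=6 C=4 D=0 ZF=0 PC=3
Step 8: PC=3 exec 'ADD C, 4'. After: A=4 B=6 C=8 D=0 ZF=0 PC=4
Step 9: PC=4 exec 'SUB A, 1'. After: A=3 B=6 C=8 D=0 ZF=0 PC=5
Step 10: PC=5 exec 'JNZ 2'. After: A=3 B=6 C=8 D=0 ZF=0 PC=2
Step 11: PC=2 exec 'ADD B, C'. After: A=3 B=14 C=8 D=0 ZF=0 PC=3
Step 12: PC=3 exec 'ADD C, 4'. After: A=3 B=14 C=12 D=0 ZF=0 PC=4
Step 13: PC=4 exec 'SUB A, 1'. After: A=2 B=14 C=12 D=0 ZF=0 PC=5
Step 14: PC=5 exec 'JNZ 2'. After: A=2 B=14 C=12 D=0 ZF=0 PC=2
Step 15: PC=2 exec 'ADD B, C'. After: A=2 B=26 C=12 D=0 ZF=0 PC=3
Step 16: PC=3 exec 'ADD C, 4'. After: A=2 B=26 C=16 D=0 ZF=0 PC=4
Step 17: PC=4 exec 'SUB A, 1'. After: A=1 B=26 C=16 D=0 ZF=0 PC=5
Step 18: PC=5 exec 'JNZ 2'. After: A=1 B=26 C=16 D=0 ZF=0 PC=2
Step 19: PC=2 exec 'ADD B, C'. After: A=1 B=42 C=16 D=0 ZF=0 PC=3
Step 20: PC=3 exec 'ADD C, 4'. After: A=1 B=42 C=20 D=0 ZF=0 PC=4
Step 21: PC=4 exec 'SUB A, 1'. After: A=0 B=42 C=20 D=0 ZF=1 PC=5
Step 22: PC=5 exec 'JNZ 2'. After: A=0 B=42 C=20 D=0 ZF=1 PC=6
Step 23: PC=6 exec 'MOV C, 4'. After: A=0 B=42 C=4 D=0 ZF=1 PC=7
Step 24: PC=7 exec 'MOV D, 3'. After: A=0 B=42 C=4 D=3 ZF=1 PC=8
Step 25: PC=8 exec 'ADD C, 2'. After: A=0 B=42 C=6 D=3 ZF=0 PC=9
Step 26: PC=9 exec 'HALT'. After: A=0 B=42 C=6 D=3 ZF=0 PC=9 HALTED

Answer: 0 42 6 3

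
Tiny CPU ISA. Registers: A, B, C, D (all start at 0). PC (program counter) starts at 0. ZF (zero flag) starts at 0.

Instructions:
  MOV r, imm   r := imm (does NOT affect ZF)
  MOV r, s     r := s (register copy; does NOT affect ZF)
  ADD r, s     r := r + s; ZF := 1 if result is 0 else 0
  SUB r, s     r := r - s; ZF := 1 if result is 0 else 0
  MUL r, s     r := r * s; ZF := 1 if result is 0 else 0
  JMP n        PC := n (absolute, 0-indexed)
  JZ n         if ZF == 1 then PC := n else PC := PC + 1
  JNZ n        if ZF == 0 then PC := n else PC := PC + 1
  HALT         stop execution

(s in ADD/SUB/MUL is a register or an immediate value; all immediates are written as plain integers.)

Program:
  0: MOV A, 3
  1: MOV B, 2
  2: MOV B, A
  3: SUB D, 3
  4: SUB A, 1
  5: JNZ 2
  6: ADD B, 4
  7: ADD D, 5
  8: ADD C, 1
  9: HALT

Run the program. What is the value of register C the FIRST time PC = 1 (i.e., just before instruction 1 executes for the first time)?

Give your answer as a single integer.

Step 1: PC=0 exec 'MOV A, 3'. After: A=3 B=0 C=0 D=0 ZF=0 PC=1
First time PC=1: C=0

0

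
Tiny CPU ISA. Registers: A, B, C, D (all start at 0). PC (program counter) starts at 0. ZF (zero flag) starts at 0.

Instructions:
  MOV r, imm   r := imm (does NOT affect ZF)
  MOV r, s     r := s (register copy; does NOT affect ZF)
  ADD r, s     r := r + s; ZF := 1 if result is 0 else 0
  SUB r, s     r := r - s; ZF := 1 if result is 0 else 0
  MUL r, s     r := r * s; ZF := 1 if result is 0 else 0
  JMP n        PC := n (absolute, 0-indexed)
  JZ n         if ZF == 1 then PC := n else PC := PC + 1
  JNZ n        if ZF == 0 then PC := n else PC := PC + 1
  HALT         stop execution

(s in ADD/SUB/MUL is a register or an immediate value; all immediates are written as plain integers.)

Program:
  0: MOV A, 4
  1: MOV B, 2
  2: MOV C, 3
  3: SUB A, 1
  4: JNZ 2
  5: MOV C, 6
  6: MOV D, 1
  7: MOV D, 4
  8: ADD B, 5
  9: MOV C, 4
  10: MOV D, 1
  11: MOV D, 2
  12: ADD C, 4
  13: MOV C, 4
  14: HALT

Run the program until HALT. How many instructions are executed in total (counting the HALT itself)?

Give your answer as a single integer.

Answer: 24

Derivation:
Step 1: PC=0 exec 'MOV A, 4'. After: A=4 B=0 C=0 D=0 ZF=0 PC=1
Step 2: PC=1 exec 'MOV B, 2'. After: A=4 B=2 C=0 D=0 ZF=0 PC=2
Step 3: PC=2 exec 'MOV C, 3'. After: A=4 B=2 C=3 D=0 ZF=0 PC=3
Step 4: PC=3 exec 'SUB A, 1'. After: A=3 B=2 C=3 D=0 ZF=0 PC=4
Step 5: PC=4 exec 'JNZ 2'. After: A=3 B=2 C=3 D=0 ZF=0 PC=2
Step 6: PC=2 exec 'MOV C, 3'. After: A=3 B=2 C=3 D=0 ZF=0 PC=3
Step 7: PC=3 exec 'SUB A, 1'. After: A=2 B=2 C=3 D=0 ZF=0 PC=4
Step 8: PC=4 exec 'JNZ 2'. After: A=2 B=2 C=3 D=0 ZF=0 PC=2
Step 9: PC=2 exec 'MOV C, 3'. After: A=2 B=2 C=3 D=0 ZF=0 PC=3
Step 10: PC=3 exec 'SUB A, 1'. After: A=1 B=2 C=3 D=0 ZF=0 PC=4
Step 11: PC=4 exec 'JNZ 2'. After: A=1 B=2 C=3 D=0 ZF=0 PC=2
Step 12: PC=2 exec 'MOV C, 3'. After: A=1 B=2 C=3 D=0 ZF=0 PC=3
Step 13: PC=3 exec 'SUB A, 1'. After: A=0 B=2 C=3 D=0 ZF=1 PC=4
Step 14: PC=4 exec 'JNZ 2'. After: A=0 B=2 C=3 D=0 ZF=1 PC=5
Step 15: PC=5 exec 'MOV C, 6'. After: A=0 B=2 C=6 D=0 ZF=1 PC=6
Step 16: PC=6 exec 'MOV D, 1'. After: A=0 B=2 C=6 D=1 ZF=1 PC=7
Step 17: PC=7 exec 'MOV D, 4'. After: A=0 B=2 C=6 D=4 ZF=1 PC=8
Step 18: PC=8 exec 'ADD B, 5'. After: A=0 B=7 C=6 D=4 ZF=0 PC=9
Step 19: PC=9 exec 'MOV C, 4'. After: A=0 B=7 C=4 D=4 ZF=0 PC=10
Step 20: PC=10 exec 'MOV D, 1'. After: A=0 B=7 C=4 D=1 ZF=0 PC=11
Step 21: PC=11 exec 'MOV D, 2'. After: A=0 B=7 C=4 D=2 ZF=0 PC=12
Step 22: PC=12 exec 'ADD C, 4'. After: A=0 B=7 C=8 D=2 ZF=0 PC=13
Step 23: PC=13 exec 'MOV C, 4'. After: A=0 B=7 C=4 D=2 ZF=0 PC=14
Step 24: PC=14 exec 'HALT'. After: A=0 B=7 C=4 D=2 ZF=0 PC=14 HALTED
Total instructions executed: 24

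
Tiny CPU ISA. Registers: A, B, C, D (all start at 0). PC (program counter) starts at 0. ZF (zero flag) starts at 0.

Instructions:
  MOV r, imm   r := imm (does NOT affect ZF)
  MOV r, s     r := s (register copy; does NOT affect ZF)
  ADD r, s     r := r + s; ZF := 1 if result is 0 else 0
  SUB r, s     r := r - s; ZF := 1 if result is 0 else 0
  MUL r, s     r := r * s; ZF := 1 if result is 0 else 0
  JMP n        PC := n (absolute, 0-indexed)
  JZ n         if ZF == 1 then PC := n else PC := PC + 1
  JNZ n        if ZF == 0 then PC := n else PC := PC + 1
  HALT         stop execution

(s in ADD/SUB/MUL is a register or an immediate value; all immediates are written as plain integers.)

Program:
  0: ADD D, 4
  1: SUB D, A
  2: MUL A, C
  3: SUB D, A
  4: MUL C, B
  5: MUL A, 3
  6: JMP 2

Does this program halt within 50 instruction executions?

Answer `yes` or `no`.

Answer: no

Derivation:
Step 1: PC=0 exec 'ADD D, 4'. After: A=0 B=0 C=0 D=4 ZF=0 PC=1
Step 2: PC=1 exec 'SUB D, A'. After: A=0 B=0 C=0 D=4 ZF=0 PC=2
Step 3: PC=2 exec 'MUL A, C'. After: A=0 B=0 C=0 D=4 ZF=1 PC=3
Step 4: PC=3 exec 'SUB D, A'. After: A=0 B=0 C=0 D=4 ZF=0 PC=4
Step 5: PC=4 exec 'MUL C, B'. After: A=0 B=0 C=0 D=4 ZF=1 PC=5
Step 6: PC=5 exec 'MUL A, 3'. After: A=0 B=0 C=0 D=4 ZF=1 PC=6
Step 7: PC=6 exec 'JMP 2'. After: A=0 B=0 C=0 D=4 ZF=1 PC=2
Step 8: PC=2 exec 'MUL A, C'. After: A=0 B=0 C=0 D=4 ZF=1 PC=3
State after step 8 equals state after step 3: the program is in a cycle of length 5 and will never halt.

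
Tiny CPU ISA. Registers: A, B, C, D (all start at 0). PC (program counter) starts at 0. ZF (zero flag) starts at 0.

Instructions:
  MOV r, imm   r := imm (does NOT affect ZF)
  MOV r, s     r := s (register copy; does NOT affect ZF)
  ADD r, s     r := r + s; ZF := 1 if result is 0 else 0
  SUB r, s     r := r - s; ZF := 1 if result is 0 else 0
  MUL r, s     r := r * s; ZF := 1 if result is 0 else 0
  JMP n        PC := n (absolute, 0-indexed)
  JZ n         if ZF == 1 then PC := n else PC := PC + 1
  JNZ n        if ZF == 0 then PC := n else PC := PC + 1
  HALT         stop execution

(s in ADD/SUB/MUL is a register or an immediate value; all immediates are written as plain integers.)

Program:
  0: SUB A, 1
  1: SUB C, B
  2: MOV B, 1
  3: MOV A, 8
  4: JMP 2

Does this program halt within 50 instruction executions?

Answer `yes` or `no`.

Step 1: PC=0 exec 'SUB A, 1'. After: A=-1 B=0 C=0 D=0 ZF=0 PC=1
Step 2: PC=1 exec 'SUB C, B'. After: A=-1 B=0 C=0 D=0 ZF=1 PC=2
Step 3: PC=2 exec 'MOV B, 1'. After: A=-1 B=1 C=0 D=0 ZF=1 PC=3
Step 4: PC=3 exec 'MOV A, 8'. After: A=8 B=1 C=0 D=0 ZF=1 PC=4
Step 5: PC=4 exec 'JMP 2'. After: A=8 B=1 C=0 D=0 ZF=1 PC=2
Step 6: PC=2 exec 'MOV B, 1'. After: A=8 B=1 C=0 D=0 ZF=1 PC=3
Step 7: PC=3 exec 'MOV A, 8'. After: A=8 B=1 C=0 D=0 ZF=1 PC=4
State after step 7 equals state after step 4: the program is in a cycle of length 3 and will never halt.

Answer: no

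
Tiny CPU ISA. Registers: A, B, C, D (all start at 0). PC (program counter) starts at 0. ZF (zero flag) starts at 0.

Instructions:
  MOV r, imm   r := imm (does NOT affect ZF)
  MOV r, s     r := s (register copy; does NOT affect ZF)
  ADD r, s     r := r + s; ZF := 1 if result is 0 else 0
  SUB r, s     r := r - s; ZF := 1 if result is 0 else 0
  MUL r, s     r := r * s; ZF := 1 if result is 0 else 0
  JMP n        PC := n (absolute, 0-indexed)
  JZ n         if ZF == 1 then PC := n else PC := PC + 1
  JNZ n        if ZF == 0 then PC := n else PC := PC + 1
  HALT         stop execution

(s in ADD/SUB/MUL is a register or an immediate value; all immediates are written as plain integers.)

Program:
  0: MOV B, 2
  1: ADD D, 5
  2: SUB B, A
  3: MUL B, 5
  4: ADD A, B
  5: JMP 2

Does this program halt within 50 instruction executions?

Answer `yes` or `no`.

Step 1: PC=0 exec 'MOV B, 2'. After: A=0 B=2 C=0 D=0 ZF=0 PC=1
Step 2: PC=1 exec 'ADD D, 5'. After: A=0 B=2 C=0 D=5 ZF=0 PC=2
Step 3: PC=2 exec 'SUB B, A'. After: A=0 B=2 C=0 D=5 ZF=0 PC=3
Step 4: PC=3 exec 'MUL B, 5'. After: A=0 B=10 C=0 D=5 ZF=0 PC=4
Step 5: PC=4 exec 'ADD A, B'. After: A=10 B=10 C=0 D=5 ZF=0 PC=5
Step 6: PC=5 exec 'JMP 2'. After: A=10 B=10 C=0 D=5 ZF=0 PC=2
Step 7: PC=2 exec 'SUB B, A'. After: A=10 B=0 C=0 D=5 ZF=1 PC=3
Step 8: PC=3 exec 'MUL B, 5'. After: A=10 B=0 C=0 D=5 ZF=1 PC=4
Step 9: PC=4 exec 'ADD A, B'. After: A=10 B=0 C=0 D=5 ZF=0 PC=5
Step 10: PC=5 exec 'JMP 2'. After: A=10 B=0 C=0 D=5 ZF=0 PC=2
Step 11: PC=2 exec 'SUB B, A'. After: A=10 B=-10 C=0 D=5 ZF=0 PC=3
Step 12: PC=3 exec 'MUL B, 5'. After: A=10 B=-50 C=0 D=5 ZF=0 PC=4
Step 13: PC=4 exec 'ADD A, B'. After: A=-40 B=-50 C=0 D=5 ZF=0 PC=5
Step 14: PC=5 exec 'JMP 2'. After: A=-40 B=-50 C=0 D=5 ZF=0 PC=2
Step 15: PC=2 exec 'SUB B, A'. After: A=-40 B=-10 C=0 D=5 ZF=0 PC=3
After 50 steps: not halted. PC revisits the same instructions with no path to HALT; will never halt.

Answer: no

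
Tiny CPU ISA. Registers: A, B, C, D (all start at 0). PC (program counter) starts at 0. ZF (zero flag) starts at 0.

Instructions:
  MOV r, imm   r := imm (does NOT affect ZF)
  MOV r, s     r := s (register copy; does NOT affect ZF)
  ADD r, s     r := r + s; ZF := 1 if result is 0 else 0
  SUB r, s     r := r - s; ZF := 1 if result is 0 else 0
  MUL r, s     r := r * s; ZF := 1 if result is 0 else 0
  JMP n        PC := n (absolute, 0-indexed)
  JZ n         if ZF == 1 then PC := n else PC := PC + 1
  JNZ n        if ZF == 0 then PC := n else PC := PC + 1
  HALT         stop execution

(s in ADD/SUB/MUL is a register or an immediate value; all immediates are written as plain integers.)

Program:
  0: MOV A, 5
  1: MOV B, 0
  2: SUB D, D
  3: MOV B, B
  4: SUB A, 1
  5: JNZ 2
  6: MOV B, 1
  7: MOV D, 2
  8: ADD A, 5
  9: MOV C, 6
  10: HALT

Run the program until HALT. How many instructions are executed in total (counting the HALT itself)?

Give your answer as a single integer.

Answer: 27

Derivation:
Step 1: PC=0 exec 'MOV A, 5'. After: A=5 B=0 C=0 D=0 ZF=0 PC=1
Step 2: PC=1 exec 'MOV B, 0'. After: A=5 B=0 C=0 D=0 ZF=0 PC=2
Step 3: PC=2 exec 'SUB D, D'. After: A=5 B=0 C=0 D=0 ZF=1 PC=3
Step 4: PC=3 exec 'MOV B, B'. After: A=5 B=0 C=0 D=0 ZF=1 PC=4
Step 5: PC=4 exec 'SUB A, 1'. After: A=4 B=0 C=0 D=0 ZF=0 PC=5
Step 6: PC=5 exec 'JNZ 2'. After: A=4 B=0 C=0 D=0 ZF=0 PC=2
Step 7: PC=2 exec 'SUB D, D'. After: A=4 B=0 C=0 D=0 ZF=1 PC=3
Step 8: PC=3 exec 'MOV B, B'. After: A=4 B=0 C=0 D=0 ZF=1 PC=4
Step 9: PC=4 exec 'SUB A, 1'. After: A=3 B=0 C=0 D=0 ZF=0 PC=5
Step 10: PC=5 exec 'JNZ 2'. After: A=3 B=0 C=0 D=0 ZF=0 PC=2
Step 11: PC=2 exec 'SUB D, D'. After: A=3 B=0 C=0 D=0 ZF=1 PC=3
Step 12: PC=3 exec 'MOV B, B'. After: A=3 B=0 C=0 D=0 ZF=1 PC=4
Step 13: PC=4 exec 'SUB A, 1'. After: A=2 B=0 C=0 D=0 ZF=0 PC=5
Step 14: PC=5 exec 'JNZ 2'. After: A=2 B=0 C=0 D=0 ZF=0 PC=2
Step 15: PC=2 exec 'SUB D, D'. After: A=2 B=0 C=0 D=0 ZF=1 PC=3
Step 16: PC=3 exec 'MOV B, B'. After: A=2 B=0 C=0 D=0 ZF=1 PC=4
Step 17: PC=4 exec 'SUB A, 1'. After: A=1 B=0 C=0 D=0 ZF=0 PC=5
Step 18: PC=5 exec 'JNZ 2'. After: A=1 B=0 C=0 D=0 ZF=0 PC=2
Step 19: PC=2 exec 'SUB D, D'. After: A=1 B=0 C=0 D=0 ZF=1 PC=3
Step 20: PC=3 exec 'MOV B, B'. After: A=1 B=0 C=0 D=0 ZF=1 PC=4
Step 21: PC=4 exec 'SUB A, 1'. After: A=0 B=0 C=0 D=0 ZF=1 PC=5
Step 22: PC=5 exec 'JNZ 2'. After: A=0 B=0 C=0 D=0 ZF=1 PC=6
Step 23: PC=6 exec 'MOV B, 1'. After: A=0 B=1 C=0 D=0 ZF=1 PC=7
Step 24: PC=7 exec 'MOV D, 2'. After: A=0 B=1 C=0 D=2 ZF=1 PC=8
Step 25: PC=8 exec 'ADD A, 5'. After: A=5 B=1 C=0 D=2 ZF=0 PC=9
Step 26: PC=9 exec 'MOV C, 6'. After: A=5 B=1 C=6 D=2 ZF=0 PC=10
Step 27: PC=10 exec 'HALT'. After: A=5 B=1 C=6 D=2 ZF=0 PC=10 HALTED
Total instructions executed: 27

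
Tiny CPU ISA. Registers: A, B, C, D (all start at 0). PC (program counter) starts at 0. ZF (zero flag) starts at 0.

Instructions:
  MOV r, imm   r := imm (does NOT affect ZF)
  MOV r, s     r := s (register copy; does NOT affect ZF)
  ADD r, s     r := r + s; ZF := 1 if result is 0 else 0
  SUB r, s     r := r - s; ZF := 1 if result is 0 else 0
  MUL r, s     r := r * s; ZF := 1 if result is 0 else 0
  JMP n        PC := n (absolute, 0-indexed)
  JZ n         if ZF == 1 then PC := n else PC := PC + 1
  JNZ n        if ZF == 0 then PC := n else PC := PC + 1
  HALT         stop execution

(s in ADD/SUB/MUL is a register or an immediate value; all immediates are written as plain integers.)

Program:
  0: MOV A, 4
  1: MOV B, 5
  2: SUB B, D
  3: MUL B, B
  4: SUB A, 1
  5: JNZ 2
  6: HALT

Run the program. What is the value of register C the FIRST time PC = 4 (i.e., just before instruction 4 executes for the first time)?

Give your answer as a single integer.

Step 1: PC=0 exec 'MOV A, 4'. After: A=4 B=0 C=0 D=0 ZF=0 PC=1
Step 2: PC=1 exec 'MOV B, 5'. After: A=4 B=5 C=0 D=0 ZF=0 PC=2
Step 3: PC=2 exec 'SUB B, D'. After: A=4 B=5 C=0 D=0 ZF=0 PC=3
Step 4: PC=3 exec 'MUL B, B'. After: A=4 B=25 C=0 D=0 ZF=0 PC=4
First time PC=4: C=0

0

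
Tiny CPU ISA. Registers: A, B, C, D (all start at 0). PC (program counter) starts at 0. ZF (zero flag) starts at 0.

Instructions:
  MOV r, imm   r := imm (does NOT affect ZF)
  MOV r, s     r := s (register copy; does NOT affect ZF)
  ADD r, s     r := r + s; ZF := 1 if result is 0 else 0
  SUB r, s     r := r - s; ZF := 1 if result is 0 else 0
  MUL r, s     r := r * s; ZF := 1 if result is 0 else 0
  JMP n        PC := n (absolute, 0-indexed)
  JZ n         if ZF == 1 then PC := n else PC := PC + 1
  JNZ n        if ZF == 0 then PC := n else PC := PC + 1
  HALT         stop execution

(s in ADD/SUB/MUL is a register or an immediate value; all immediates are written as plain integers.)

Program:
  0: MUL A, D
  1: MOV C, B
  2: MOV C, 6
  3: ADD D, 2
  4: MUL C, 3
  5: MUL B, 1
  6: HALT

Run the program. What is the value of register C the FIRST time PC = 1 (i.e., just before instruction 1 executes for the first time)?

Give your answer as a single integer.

Step 1: PC=0 exec 'MUL A, D'. After: A=0 B=0 C=0 D=0 ZF=1 PC=1
First time PC=1: C=0

0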